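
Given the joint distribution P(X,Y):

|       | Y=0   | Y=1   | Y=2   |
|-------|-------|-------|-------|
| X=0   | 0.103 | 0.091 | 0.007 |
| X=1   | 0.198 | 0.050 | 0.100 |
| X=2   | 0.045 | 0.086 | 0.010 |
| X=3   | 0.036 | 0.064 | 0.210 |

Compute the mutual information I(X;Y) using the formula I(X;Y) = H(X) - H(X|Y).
0.3085 bits

I(X;Y) = H(X) - H(X|Y)

Marginal of X (row sums):
  P(X=0) = 0.103 + 0.091 + 0.007 = 0.201
  P(X=1) = 0.198 + 0.050 + 0.100 = 0.348
  P(X=2) = 0.045 + 0.086 + 0.010 = 0.141
  P(X=3) = 0.036 + 0.064 + 0.210 = 0.310
H(X) = -[0.201·log₂(0.201) + 0.348·log₂(0.348) + 0.141·log₂(0.141) + 0.310·log₂(0.310)]
  = 0.4653 + 0.5299 + 0.3985 + 0.5238 = 1.9175 bits

Marginal of Y (column sums):
  P(Y=0) = 0.103 + 0.198 + 0.045 + 0.036 = 0.382
  P(Y=1) = 0.091 + 0.050 + 0.086 + 0.064 = 0.291
  P(Y=2) = 0.007 + 0.100 + 0.010 + 0.210 = 0.327
H(X|Y) = Σ_y P(y)·H(X|Y=y):
  Y=0: P(Y=0) = 0.382, P(X|Y=0) = (103/382, 99/191, 45/382, 18/191) → H(X|Y=0) = 1.6859
  Y=1: P(Y=1) = 0.291, P(X|Y=1) = (91/291, 50/291, 86/291, 64/291) → H(X|Y=1) = 1.9613
  Y=2: P(Y=2) = 0.327, P(X|Y=2) = (7/327, 100/327, 10/327, 70/109) → H(X|Y=2) = 1.2056
H(X|Y) = 0.382·1.6859 + 0.291·1.9613 + 0.327·1.2056 = 1.6090 bits

I(X;Y) = H(X) - H(X|Y) = 1.9175 - 1.6090 = 0.3085 bits

Cross-check via I(X;Y) = H(X) + H(Y) - H(X,Y): computing H(Y) from the column sums and H(X,Y) from the 12 cells in the same way gives H(Y) = 1.5759 bits and H(X,Y) = 3.1849 bits, so
I(X;Y) = 1.9175 + 1.5759 - 3.1849 = 0.3085 bits ✓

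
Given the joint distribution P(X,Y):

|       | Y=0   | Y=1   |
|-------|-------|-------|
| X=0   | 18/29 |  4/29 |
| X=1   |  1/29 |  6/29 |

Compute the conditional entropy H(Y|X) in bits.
0.6617 bits

H(Y|X) = H(X,Y) - H(X)

H(X,Y) = -Σ_{x,y} P(x,y) log₂ P(x,y). Per-cell terms -P(x,y)·log₂P(x,y):
  X=0: 0.42707, 0.39420
  X=1: 0.16752, 0.47028
Sum of the 4 terms: H(X,Y) = 1.45907 bits

Marginal of X (row sums):
  P(X=0) = 18/29 + 4/29 = 22/29
  P(X=1) = 1/29 + 6/29 = 7/29
H(X) = -[(22/29)·log₂(22/29) + (7/29)·log₂(7/29)]
  = 0.30235 + 0.49498 = 0.79733 bits

H(Y|X) = H(X,Y) - H(X) = 1.45907 - 0.79733 = 0.6617 bits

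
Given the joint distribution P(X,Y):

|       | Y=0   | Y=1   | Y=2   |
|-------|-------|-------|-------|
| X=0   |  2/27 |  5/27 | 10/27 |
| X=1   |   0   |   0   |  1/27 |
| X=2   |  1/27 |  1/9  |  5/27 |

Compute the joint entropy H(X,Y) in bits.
2.4144 bits

H(X,Y) = -Σ_{x,y} P(x,y) log₂ P(x,y). Per-cell terms -P(x,y)·log₂P(x,y):
  X=0: 0.27814, 0.45055, 0.53073
  X=1: 0.00000, 0.00000, 0.17611
  X=2: 0.17611, 0.35221, 0.45055
  (cells with P = 0 contribute 0)
Sum of the 9 terms: H(X,Y) = 2.4144 bits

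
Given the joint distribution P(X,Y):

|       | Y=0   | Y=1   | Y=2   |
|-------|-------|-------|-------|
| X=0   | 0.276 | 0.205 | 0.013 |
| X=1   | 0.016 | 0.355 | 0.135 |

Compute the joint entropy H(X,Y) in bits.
2.0786 bits

H(X,Y) = -Σ_{x,y} P(x,y) log₂ P(x,y). Per-cell terms -P(x,y)·log₂P(x,y):
  X=0: 0.5126, 0.4687, 0.0814
  X=1: 0.0955, 0.5304, 0.3900
Sum of the 6 terms: H(X,Y) = 2.0786 bits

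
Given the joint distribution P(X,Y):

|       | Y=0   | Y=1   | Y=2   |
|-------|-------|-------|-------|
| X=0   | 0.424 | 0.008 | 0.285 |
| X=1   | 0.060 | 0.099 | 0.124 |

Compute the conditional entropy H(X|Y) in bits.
0.6647 bits

H(X|Y) = H(X,Y) - H(Y)

H(X,Y) = -Σ_{x,y} P(x,y) log₂ P(x,y). Per-cell terms -P(x,y)·log₂P(x,y):
  X=0: 0.524854, 0.055726, 0.516125
  X=1: 0.243534, 0.330306, 0.373437
Sum of the 6 terms: H(X,Y) = 2.04398 bits

Marginal of Y (column sums):
  P(Y=0) = 0.424 + 0.060 = 0.484
  P(Y=1) = 0.008 + 0.099 = 0.107
  P(Y=2) = 0.285 + 0.124 = 0.409
H(Y) = -[0.484·log₂(0.484) + 0.107·log₂(0.107) + 0.409·log₂(0.409)]
  = 0.506710 + 0.345002 + 0.527539 = 1.37925 bits

H(X|Y) = H(X,Y) - H(Y) = 2.04398 - 1.37925 = 0.6647 bits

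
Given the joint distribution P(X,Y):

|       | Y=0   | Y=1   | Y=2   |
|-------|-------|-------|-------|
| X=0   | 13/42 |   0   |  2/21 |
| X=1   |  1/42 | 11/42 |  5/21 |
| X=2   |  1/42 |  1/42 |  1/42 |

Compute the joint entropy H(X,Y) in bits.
2.3595 bits

H(X,Y) = -Σ_{x,y} P(x,y) log₂ P(x,y). Per-cell terms -P(x,y)·log₂P(x,y):
  X=0: 0.5237, 0.0000, 0.3231
  X=1: 0.1284, 0.5062, 0.4929
  X=2: 0.1284, 0.1284, 0.1284
  (cells with P = 0 contribute 0)
Sum of the 9 terms: H(X,Y) = 2.3595 bits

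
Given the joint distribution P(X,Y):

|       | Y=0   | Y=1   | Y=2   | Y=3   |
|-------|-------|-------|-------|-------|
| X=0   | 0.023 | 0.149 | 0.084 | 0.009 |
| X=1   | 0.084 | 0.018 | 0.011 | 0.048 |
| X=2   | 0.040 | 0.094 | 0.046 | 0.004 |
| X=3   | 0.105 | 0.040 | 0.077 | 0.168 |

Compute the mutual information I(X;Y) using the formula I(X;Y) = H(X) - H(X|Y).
0.3306 bits

I(X;Y) = H(X) - H(X|Y)

Marginal of X (row sums):
  P(X=0) = 0.023 + 0.149 + 0.084 + 0.009 = 0.265
  P(X=1) = 0.084 + 0.018 + 0.011 + 0.048 = 0.161
  P(X=2) = 0.040 + 0.094 + 0.046 + 0.004 = 0.184
  P(X=3) = 0.105 + 0.040 + 0.077 + 0.168 = 0.390
H(X) = -[0.265·log₂(0.265) + 0.161·log₂(0.161) + 0.184·log₂(0.184) + 0.390·log₂(0.390)]
  = 0.5077 + 0.4242 + 0.4494 + 0.5298 = 1.9111 bits

Marginal of Y (column sums):
  P(Y=0) = 0.023 + 0.084 + 0.040 + 0.105 = 0.252
  P(Y=1) = 0.149 + 0.018 + 0.094 + 0.040 = 0.301
  P(Y=2) = 0.084 + 0.011 + 0.046 + 0.077 = 0.218
  P(Y=3) = 0.009 + 0.048 + 0.004 + 0.168 = 0.229
H(X|Y) = Σ_y P(y)·H(X|Y=y):
  Y=0: P(Y=0) = 0.252, P(X|Y=0) = (23/252, 1/3, 10/63, 5/12) → H(X|Y=0) = 1.7913
  Y=1: P(Y=1) = 0.301, P(X|Y=1) = (149/301, 18/301, 94/301, 40/301) → H(X|Y=1) = 1.6565
  Y=2: P(Y=2) = 0.218, P(X|Y=2) = (42/109, 11/218, 23/109, 77/218) → H(X|Y=2) = 1.7515
  Y=3: P(Y=3) = 0.229, P(X|Y=3) = (9/229, 48/229, 4/229, 168/229) → H(X|Y=3) = 1.0859
H(X|Y) = 0.252·1.7913 + 0.301·1.6565 + 0.218·1.7515 + 0.229·1.0859 = 1.5805 bits

I(X;Y) = H(X) - H(X|Y) = 1.9111 - 1.5805 = 0.3306 bits

Cross-check via I(X;Y) = H(X) + H(Y) - H(X,Y): computing H(Y) from the column sums and H(X,Y) from the 16 cells in the same way gives H(Y) = 1.9885 bits and H(X,Y) = 3.5690 bits, so
I(X;Y) = 1.9111 + 1.9885 - 3.5690 = 0.3306 bits ✓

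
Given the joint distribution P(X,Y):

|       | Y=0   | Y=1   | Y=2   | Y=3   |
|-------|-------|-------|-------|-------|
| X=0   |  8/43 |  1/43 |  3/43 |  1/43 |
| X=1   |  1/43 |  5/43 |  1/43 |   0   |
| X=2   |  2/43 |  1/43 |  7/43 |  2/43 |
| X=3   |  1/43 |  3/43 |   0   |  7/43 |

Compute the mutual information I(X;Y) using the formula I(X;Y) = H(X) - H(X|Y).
0.5909 bits

I(X;Y) = H(X) - H(X|Y)

Marginal of X (row sums):
  P(X=0) = 8/43 + 1/43 + 3/43 + 1/43 = 13/43
  P(X=1) = 1/43 + 5/43 + 1/43 + 0 = 7/43
  P(X=2) = 2/43 + 1/43 + 7/43 + 2/43 = 12/43
  P(X=3) = 1/43 + 3/43 + 0 + 7/43 = 11/43
H(X) = -[(13/43)·log₂(13/43) + (7/43)·log₂(7/43) + (12/43)·log₂(12/43) + (11/43)·log₂(11/43)]
  = 0.521761 + 0.426334 + 0.513852 + 0.503143 = 1.96509 bits

Marginal of Y (column sums):
  P(Y=0) = 8/43 + 1/43 + 2/43 + 1/43 = 12/43
  P(Y=1) = 1/43 + 5/43 + 1/43 + 3/43 = 10/43
  P(Y=2) = 3/43 + 1/43 + 7/43 + 0 = 11/43
  P(Y=3) = 1/43 + 0 + 2/43 + 7/43 = 10/43
H(X|Y) = Σ_y P(y)·H(X|Y=y):
  Y=0: P(Y=0) = 12/43, P(X|Y=0) = (2/3, 1/12, 1/6, 1/12) → H(X|Y=0) = 1.418296
  Y=1: P(Y=1) = 10/43, P(X|Y=1) = (1/10, 1/2, 1/10, 3/10) → H(X|Y=1) = 1.685475
  Y=2: P(Y=2) = 11/43, P(X|Y=2) = (3/11, 1/11, 7/11, 0) → H(X|Y=2) = 1.240671
  Y=3: P(Y=3) = 10/43, P(X|Y=3) = (1/10, 0, 1/5, 7/10) → H(X|Y=3) = 1.156780
H(X|Y) = (12/43)·1.418296 + (10/43)·1.685475 + (11/43)·1.240671 + (10/43)·1.156780 = 1.37417 bits

I(X;Y) = H(X) - H(X|Y) = 1.96509 - 1.37417 = 0.5909 bits

Cross-check via I(X;Y) = H(X) + H(Y) - H(X,Y): computing H(Y) from the column sums and H(X,Y) from the 16 cells in the same way gives H(Y) = 1.99576 bits and H(X,Y) = 3.36993 bits, so
I(X;Y) = 1.96509 + 1.99576 - 3.36993 = 0.5909 bits ✓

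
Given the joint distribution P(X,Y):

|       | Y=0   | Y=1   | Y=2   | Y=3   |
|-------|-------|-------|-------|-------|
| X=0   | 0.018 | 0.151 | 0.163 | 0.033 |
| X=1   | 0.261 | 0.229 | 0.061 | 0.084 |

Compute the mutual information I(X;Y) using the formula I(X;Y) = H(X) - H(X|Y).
0.1925 bits

I(X;Y) = H(X) - H(X|Y)

Marginal of X (row sums):
  P(X=0) = 0.018 + 0.151 + 0.163 + 0.033 = 0.365
  P(X=1) = 0.261 + 0.229 + 0.061 + 0.084 = 0.635
H(X) = -[0.365·log₂(0.365) + 0.635·log₂(0.635)]
  = 0.530722 + 0.416034 = 0.94676 bits

Marginal of Y (column sums):
  P(Y=0) = 0.018 + 0.261 = 0.279
  P(Y=1) = 0.151 + 0.229 = 0.380
  P(Y=2) = 0.163 + 0.061 = 0.224
  P(Y=3) = 0.033 + 0.084 = 0.117
H(X|Y) = Σ_y P(y)·H(X|Y=y):
  Y=0: P(Y=0) = 0.279, P(X|Y=0) = (2/31, 29/31) → H(X|Y=0) = 0.345117
  Y=1: P(Y=1) = 0.380, P(X|Y=1) = (151/380, 229/380) → H(X|Y=1) = 0.969390
  Y=2: P(Y=2) = 0.224, P(X|Y=2) = (163/224, 61/224) → H(X|Y=2) = 0.844776
  Y=3: P(Y=3) = 0.117, P(X|Y=3) = (11/39, 28/39) → H(X|Y=3) = 0.858231
H(X|Y) = 0.279·0.345117 + 0.380·0.969390 + 0.224·0.844776 + 0.117·0.858231 = 0.75430 bits

I(X;Y) = H(X) - H(X|Y) = 0.94676 - 0.75430 = 0.1925 bits

Cross-check via I(X;Y) = H(X) + H(Y) - H(X,Y): computing H(Y) from the column sums and H(X,Y) from the 8 cells in the same way gives H(Y) = 1.88993 bits and H(X,Y) = 2.64423 bits, so
I(X;Y) = 0.94676 + 1.88993 - 2.64423 = 0.1925 bits ✓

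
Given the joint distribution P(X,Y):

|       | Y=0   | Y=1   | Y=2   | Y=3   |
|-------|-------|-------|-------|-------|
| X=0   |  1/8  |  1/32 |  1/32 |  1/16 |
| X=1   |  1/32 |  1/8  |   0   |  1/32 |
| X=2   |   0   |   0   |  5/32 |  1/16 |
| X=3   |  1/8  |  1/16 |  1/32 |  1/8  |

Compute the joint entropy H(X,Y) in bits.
3.4497 bits

H(X,Y) = -Σ_{x,y} P(x,y) log₂ P(x,y). Per-cell terms -P(x,y)·log₂P(x,y):
  X=0: 0.37500, 0.15625, 0.15625, 0.25000
  X=1: 0.15625, 0.37500, 0.00000, 0.15625
  X=2: 0.00000, 0.00000, 0.41845, 0.25000
  X=3: 0.37500, 0.25000, 0.15625, 0.37500
  (cells with P = 0 contribute 0)
Sum of the 16 terms: H(X,Y) = 3.4497 bits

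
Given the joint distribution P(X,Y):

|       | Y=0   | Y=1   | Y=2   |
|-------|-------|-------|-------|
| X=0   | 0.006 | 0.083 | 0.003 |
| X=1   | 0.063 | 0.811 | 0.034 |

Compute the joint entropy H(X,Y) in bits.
1.0297 bits

H(X,Y) = -Σ_{x,y} P(x,y) log₂ P(x,y). Per-cell terms -P(x,y)·log₂P(x,y):
  X=0: 0.0443, 0.2980, 0.0251
  X=1: 0.2513, 0.2451, 0.1659
Sum of the 6 terms: H(X,Y) = 1.0297 bits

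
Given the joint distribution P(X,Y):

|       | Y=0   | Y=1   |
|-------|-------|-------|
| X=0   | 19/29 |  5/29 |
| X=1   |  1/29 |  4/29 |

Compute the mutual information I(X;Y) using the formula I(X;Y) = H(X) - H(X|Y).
0.1581 bits

I(X;Y) = H(X) - H(X|Y)

Marginal of X (row sums):
  P(X=0) = 19/29 + 5/29 = 24/29
  P(X=1) = 1/29 + 4/29 = 5/29
H(X) = -[(24/29)·log₂(24/29) + (5/29)·log₂(5/29)]
  = 0.2259 + 0.4373 = 0.6632 bits

Marginal of Y (column sums):
  P(Y=0) = 19/29 + 1/29 = 20/29
  P(Y=1) = 5/29 + 4/29 = 9/29
H(X|Y) = Σ_y P(y)·H(X|Y=y):
  Y=0: P(Y=0) = 20/29, P(X|Y=0) = (19/20, 1/20) → H(X|Y=0) = 0.2864
  Y=1: P(Y=1) = 9/29, P(X|Y=1) = (5/9, 4/9) → H(X|Y=1) = 0.9911
H(X|Y) = (20/29)·0.2864 + (9/29)·0.9911 = 0.5051 bits

I(X;Y) = H(X) - H(X|Y) = 0.6632 - 0.5051 = 0.1581 bits

Cross-check via I(X;Y) = H(X) + H(Y) - H(X,Y): computing H(Y) from the column sums and H(X,Y) from the 4 cells in the same way gives H(Y) = 0.8936 bits and H(X,Y) = 1.3987 bits, so
I(X;Y) = 0.6632 + 0.8936 - 1.3987 = 0.1581 bits ✓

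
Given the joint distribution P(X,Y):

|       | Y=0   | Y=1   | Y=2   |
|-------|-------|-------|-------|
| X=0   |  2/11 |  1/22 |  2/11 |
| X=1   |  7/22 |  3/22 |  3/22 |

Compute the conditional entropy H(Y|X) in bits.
1.4306 bits

H(Y|X) = H(X,Y) - H(X)

H(X,Y) = -Σ_{x,y} P(x,y) log₂ P(x,y). Per-cell terms -P(x,y)·log₂P(x,y):
  X=0: 0.44717, 0.20270, 0.44717
  X=1: 0.52566, 0.39197, 0.39197
Sum of the 6 terms: H(X,Y) = 2.4066 bits

Marginal of X (row sums):
  P(X=0) = 2/11 + 1/22 + 2/11 = 9/22
  P(X=1) = 7/22 + 3/22 + 3/22 = 13/22
H(X) = -[(9/22)·log₂(9/22) + (13/22)·log₂(13/22)]
  = 0.52753 + 0.44850 = 0.9760 bits

H(Y|X) = H(X,Y) - H(X) = 2.4066 - 0.9760 = 1.4306 bits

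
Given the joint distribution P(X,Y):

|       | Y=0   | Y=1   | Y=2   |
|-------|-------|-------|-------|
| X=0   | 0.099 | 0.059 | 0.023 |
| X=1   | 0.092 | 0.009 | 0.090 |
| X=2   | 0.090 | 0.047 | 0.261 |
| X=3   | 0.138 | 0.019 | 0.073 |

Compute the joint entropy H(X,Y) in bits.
3.1912 bits

H(X,Y) = -Σ_{x,y} P(x,y) log₂ P(x,y). Per-cell terms -P(x,y)·log₂P(x,y):
  X=0: 0.33031, 0.24091, 0.12517
  X=1: 0.31668, 0.06116, 0.31265
  X=2: 0.31265, 0.20733, 0.50579
  X=3: 0.39430, 0.10864, 0.27565
Sum of the 12 terms: H(X,Y) = 3.1912 bits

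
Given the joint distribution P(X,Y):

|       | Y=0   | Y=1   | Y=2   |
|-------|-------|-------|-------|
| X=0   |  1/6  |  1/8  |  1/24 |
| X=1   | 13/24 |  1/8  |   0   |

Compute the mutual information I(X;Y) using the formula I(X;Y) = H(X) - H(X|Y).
0.1107 bits

I(X;Y) = H(X) - H(X|Y)

Marginal of X (row sums):
  P(X=0) = 1/6 + 1/8 + 1/24 = 1/3
  P(X=1) = 13/24 + 1/8 + 0 = 2/3
H(X) = -[(1/3)·log₂(1/3) + (2/3)·log₂(2/3)]
  = 0.528321 + 0.389975 = 0.918296 bits

Marginal of Y (column sums):
  P(Y=0) = 1/6 + 13/24 = 17/24
  P(Y=1) = 1/8 + 1/8 = 1/4
  P(Y=2) = 1/24 + 0 = 1/24
H(X|Y) = Σ_y P(y)·H(X|Y=y):
  Y=0: P(Y=0) = 17/24, P(X|Y=0) = (4/17, 13/17) → H(X|Y=0) = 0.787127
  Y=1: P(Y=1) = 1/4, P(X|Y=1) = (1/2, 1/2) → H(X|Y=1) = 1.000000
  Y=2: P(Y=2) = 1/24, P(X|Y=2) = (1, 0) → H(X|Y=2) = 0.000000
H(X|Y) = (17/24)·0.787127 + (1/4)·1.000000 + (1/24)·0.000000 = 0.807548 bits

I(X;Y) = H(X) - H(X|Y) = 0.918296 - 0.807548 = 0.1107 bits

Cross-check via I(X;Y) = H(X) + H(Y) - H(X,Y): computing H(Y) from the column sums and H(X,Y) from the 6 cells in the same way gives H(Y) = 1.043436 bits and H(X,Y) = 1.850984 bits, so
I(X;Y) = 0.918296 + 1.043436 - 1.850984 = 0.1107 bits ✓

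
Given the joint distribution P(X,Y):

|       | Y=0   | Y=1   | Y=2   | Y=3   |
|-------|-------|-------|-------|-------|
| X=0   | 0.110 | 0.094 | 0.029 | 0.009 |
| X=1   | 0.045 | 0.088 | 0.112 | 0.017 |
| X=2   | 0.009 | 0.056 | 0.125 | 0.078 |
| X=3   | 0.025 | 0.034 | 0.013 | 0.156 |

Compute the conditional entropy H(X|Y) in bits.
1.6141 bits

H(X|Y) = H(X,Y) - H(Y)

H(X,Y) = -Σ_{x,y} P(x,y) log₂ P(x,y). Per-cell terms -P(x,y)·log₂P(x,y):
  X=0: 0.3503, 0.3207, 0.1481, 0.0612
  X=1: 0.2013, 0.3086, 0.3537, 0.0999
  X=2: 0.0612, 0.2329, 0.3750, 0.2871
  X=3: 0.1330, 0.1659, 0.0814, 0.4181
Sum of the 16 terms: H(X,Y) = 3.5984 bits

Marginal of Y (column sums):
  P(Y=0) = 0.110 + 0.045 + 0.009 + 0.025 = 0.189
  P(Y=1) = 0.094 + 0.088 + 0.056 + 0.034 = 0.272
  P(Y=2) = 0.029 + 0.112 + 0.125 + 0.013 = 0.279
  P(Y=3) = 0.009 + 0.017 + 0.078 + 0.156 = 0.260
H(Y) = -[0.189·log₂(0.189) + 0.272·log₂(0.272) + 0.279·log₂(0.279) + 0.260·log₂(0.260)]
  = 0.4543 + 0.5109 + 0.5138 + 0.5053 = 1.9843 bits

H(X|Y) = H(X,Y) - H(Y) = 3.5984 - 1.9843 = 1.6141 bits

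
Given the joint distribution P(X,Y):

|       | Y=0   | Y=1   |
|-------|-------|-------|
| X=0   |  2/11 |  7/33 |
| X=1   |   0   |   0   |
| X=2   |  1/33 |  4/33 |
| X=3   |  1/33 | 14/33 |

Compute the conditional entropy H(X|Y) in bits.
1.3222 bits

H(X|Y) = H(X,Y) - H(Y)

H(X,Y) = -Σ_{x,y} P(x,y) log₂ P(x,y). Per-cell terms -P(x,y)·log₂P(x,y):
  X=0: 0.4471694, 0.4745235
  X=1: 0.0000000, 0.0000000
  X=2: 0.1528604, 0.3690175
  X=3: 0.1528604, 0.5248045
  (cells with P = 0 contribute 0)
Sum of the 8 terms: H(X,Y) = 2.1212357 bits

Marginal of Y (column sums):
  P(Y=0) = 2/11 + 0 + 1/33 + 1/33 = 8/33
  P(Y=1) = 7/33 + 0 + 4/33 + 14/33 = 25/33
H(Y) = -[(8/33)·log₂(8/33) + (25/33)·log₂(25/33)]
  = 0.4956107 + 0.3034378 = 0.7990485 bits

H(X|Y) = H(X,Y) - H(Y) = 2.1212357 - 0.7990485 = 1.3222 bits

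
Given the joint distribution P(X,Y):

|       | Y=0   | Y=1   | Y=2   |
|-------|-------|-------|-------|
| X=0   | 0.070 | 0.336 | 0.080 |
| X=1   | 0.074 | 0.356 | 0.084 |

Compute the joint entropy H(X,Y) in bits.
2.1973 bits

H(X,Y) = -Σ_{x,y} P(x,y) log₂ P(x,y). Per-cell terms -P(x,y)·log₂P(x,y):
  X=0: 0.268555, 0.528685, 0.291508
  X=1: 0.277968, 0.530458, 0.300171
Sum of the 6 terms: H(X,Y) = 2.1973 bits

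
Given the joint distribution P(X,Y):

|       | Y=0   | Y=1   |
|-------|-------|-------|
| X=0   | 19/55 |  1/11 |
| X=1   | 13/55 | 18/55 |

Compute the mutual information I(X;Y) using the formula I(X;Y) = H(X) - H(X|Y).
0.1054 bits

I(X;Y) = H(X) - H(X|Y)

Marginal of X (row sums):
  P(X=0) = 19/55 + 1/11 = 24/55
  P(X=1) = 13/55 + 18/55 = 31/55
H(X) = -[(24/55)·log₂(24/55) + (31/55)·log₂(31/55)]
  = 0.5221 + 0.4662 = 0.9883 bits

Marginal of Y (column sums):
  P(Y=0) = 19/55 + 13/55 = 32/55
  P(Y=1) = 1/11 + 18/55 = 23/55
H(X|Y) = Σ_y P(y)·H(X|Y=y):
  Y=0: P(Y=0) = 32/55, P(X|Y=0) = (19/32, 13/32) → H(X|Y=0) = 0.9745
  Y=1: P(Y=1) = 23/55, P(X|Y=1) = (5/23, 18/23) → H(X|Y=1) = 0.7554
H(X|Y) = (32/55)·0.9745 + (23/55)·0.7554 = 0.8829 bits

I(X;Y) = H(X) - H(X|Y) = 0.9883 - 0.8829 = 0.1054 bits

Cross-check via I(X;Y) = H(X) + H(Y) - H(X,Y): computing H(Y) from the column sums and H(X,Y) from the 4 cells in the same way gives H(Y) = 0.9806 bits and H(X,Y) = 1.8635 bits, so
I(X;Y) = 0.9883 + 0.9806 - 1.8635 = 0.1054 bits ✓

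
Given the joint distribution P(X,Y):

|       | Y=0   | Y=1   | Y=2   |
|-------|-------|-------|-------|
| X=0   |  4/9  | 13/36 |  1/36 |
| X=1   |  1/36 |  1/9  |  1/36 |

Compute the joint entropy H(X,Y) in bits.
1.8337 bits

H(X,Y) = -Σ_{x,y} P(x,y) log₂ P(x,y). Per-cell terms -P(x,y)·log₂P(x,y):
  X=0: 0.51997, 0.53065, 0.14361
  X=1: 0.14361, 0.35221, 0.14361
Sum of the 6 terms: H(X,Y) = 1.8337 bits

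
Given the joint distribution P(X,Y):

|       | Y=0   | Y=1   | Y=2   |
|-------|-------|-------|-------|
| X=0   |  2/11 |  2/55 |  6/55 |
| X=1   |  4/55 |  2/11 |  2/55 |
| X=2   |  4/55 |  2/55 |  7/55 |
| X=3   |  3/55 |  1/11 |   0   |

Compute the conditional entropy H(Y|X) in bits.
1.2945 bits

H(Y|X) = H(X,Y) - H(X)

H(X,Y) = -Σ_{x,y} P(x,y) log₂ P(x,y). Per-cell terms -P(x,y)·log₂P(x,y):
  X=0: 0.447169, 0.173868, 0.348698
  X=1: 0.275008, 0.447169, 0.173868
  X=2: 0.275008, 0.173868, 0.378510
  X=3: 0.228894, 0.314494, 0.000000
  (cells with P = 0 contribute 0)
Sum of the 12 terms: H(X,Y) = 3.23655 bits

Marginal of X (row sums):
  P(X=0) = 2/11 + 2/55 + 6/55 = 18/55
  P(X=1) = 4/55 + 2/11 + 2/55 = 16/55
  P(X=2) = 4/55 + 2/55 + 7/55 = 13/55
  P(X=3) = 3/55 + 1/11 + 0 = 8/55
H(X) = -[(18/55)·log₂(18/55) + (16/55)·log₂(16/55) + (13/55)·log₂(13/55) + (8/55)·log₂(8/55)]
  = 0.527379 + 0.518214 + 0.491854 + 0.404561 = 1.94201 bits

H(Y|X) = H(X,Y) - H(X) = 3.23655 - 1.94201 = 1.2945 bits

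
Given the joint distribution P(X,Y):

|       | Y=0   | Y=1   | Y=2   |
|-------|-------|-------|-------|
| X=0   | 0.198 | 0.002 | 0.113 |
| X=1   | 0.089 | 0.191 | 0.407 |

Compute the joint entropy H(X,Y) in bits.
2.1306 bits

H(X,Y) = -Σ_{x,y} P(x,y) log₂ P(x,y). Per-cell terms -P(x,y)·log₂P(x,y):
  X=0: 0.4626, 0.0179, 0.3555
  X=1: 0.3106, 0.4562, 0.5278
Sum of the 6 terms: H(X,Y) = 2.1306 bits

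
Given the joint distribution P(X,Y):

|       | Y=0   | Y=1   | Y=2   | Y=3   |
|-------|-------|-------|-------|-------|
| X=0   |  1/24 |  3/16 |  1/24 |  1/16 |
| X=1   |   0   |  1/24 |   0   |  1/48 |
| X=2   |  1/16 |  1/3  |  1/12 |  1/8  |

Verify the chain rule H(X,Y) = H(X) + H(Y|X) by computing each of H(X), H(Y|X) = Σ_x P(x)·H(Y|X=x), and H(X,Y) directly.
H(X) = 1.2175 bits, H(Y|X) = 1.6268 bits, H(X,Y) = 2.8444 bits

Marginal of X (row sums):
  P(X=0) = 1/24 + 3/16 + 1/24 + 1/16 = 1/3
  P(X=1) = 0 + 1/24 + 0 + 1/48 = 1/16
  P(X=2) = 1/16 + 1/3 + 1/12 + 1/8 = 29/48
H(X) = -[(1/3)·log₂(1/3) + (1/16)·log₂(1/16) + (29/48)·log₂(29/48)]
  = 0.52832 + 0.25000 + 0.43922 = 1.2175 bits

H(Y|X) = Σ_x P(x)·H(Y|X=x):
  X=0: P(X=0) = 1/3, P(Y|X=0) = (1/8, 9/16, 1/8, 3/16) → H(Y|X=0) = 1.66974
  X=1: P(X=1) = 1/16, P(Y|X=1) = (0, 2/3, 0, 1/3) → H(Y|X=1) = 0.91830
  X=2: P(X=2) = 29/48, P(Y|X=2) = (3/29, 16/29, 4/29, 6/29) → H(Y|X=2) = 1.67644
H(Y|X) = (1/3)·1.66974 + (1/16)·0.91830 + (29/48)·1.67644 = 1.6268 bits

H(X,Y) = -Σ_{x,y} P(x,y) log₂ P(x,y). Per-cell terms -P(x,y)·log₂P(x,y):
  X=0: 0.19104, 0.45282, 0.19104, 0.25000
  X=1: 0.00000, 0.19104, 0.00000, 0.11635
  X=2: 0.25000, 0.52832, 0.29875, 0.37500
  (cells with P = 0 contribute 0)
Sum of the 12 terms: H(X,Y) = 2.8444 bits

Chain rule check:
  H(X) + H(Y|X) = 1.2175 + 1.6268 = 2.8443 bits
  H(X,Y) = 2.8444 bits
✓ Chain rule verified (Δ = 0.0001 is 4-dp rounding noise: each of the three values was rounded independently).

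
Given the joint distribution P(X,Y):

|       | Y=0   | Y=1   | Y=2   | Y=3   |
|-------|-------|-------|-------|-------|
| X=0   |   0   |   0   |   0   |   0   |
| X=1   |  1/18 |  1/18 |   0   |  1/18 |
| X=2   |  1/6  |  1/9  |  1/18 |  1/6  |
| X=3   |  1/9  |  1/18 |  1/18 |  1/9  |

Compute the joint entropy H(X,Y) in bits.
3.3083 bits

H(X,Y) = -Σ_{x,y} P(x,y) log₂ P(x,y). Per-cell terms -P(x,y)·log₂P(x,y):
  X=0: 0.000000, 0.000000, 0.000000, 0.000000
  X=1: 0.231663, 0.231663, 0.000000, 0.231663
  X=2: 0.430827, 0.352214, 0.231663, 0.430827
  X=3: 0.352214, 0.231663, 0.231663, 0.352214
  (cells with P = 0 contribute 0)
Sum of the 16 terms: H(X,Y) = 3.3083 bits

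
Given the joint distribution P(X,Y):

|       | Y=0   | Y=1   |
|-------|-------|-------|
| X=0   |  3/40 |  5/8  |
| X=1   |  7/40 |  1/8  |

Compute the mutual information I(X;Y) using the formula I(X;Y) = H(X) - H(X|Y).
0.1735 bits

I(X;Y) = H(X) - H(X|Y)

Marginal of X (row sums):
  P(X=0) = 3/40 + 5/8 = 7/10
  P(X=1) = 7/40 + 1/8 = 3/10
H(X) = -[(7/10)·log₂(7/10) + (3/10)·log₂(3/10)]
  = 0.3602 + 0.5211 = 0.8813 bits

Marginal of Y (column sums):
  P(Y=0) = 3/40 + 7/40 = 1/4
  P(Y=1) = 5/8 + 1/8 = 3/4
H(X|Y) = Σ_y P(y)·H(X|Y=y):
  Y=0: P(Y=0) = 1/4, P(X|Y=0) = (3/10, 7/10) → H(X|Y=0) = 0.8813
  Y=1: P(Y=1) = 3/4, P(X|Y=1) = (5/6, 1/6) → H(X|Y=1) = 0.6500
H(X|Y) = (1/4)·0.8813 + (3/4)·0.6500 = 0.7078 bits

I(X;Y) = H(X) - H(X|Y) = 0.8813 - 0.7078 = 0.1735 bits

Cross-check via I(X;Y) = H(X) + H(Y) - H(X,Y): computing H(Y) from the column sums and H(X,Y) from the 4 cells in the same way gives H(Y) = 0.8113 bits and H(X,Y) = 1.5191 bits, so
I(X;Y) = 0.8813 + 0.8113 - 1.5191 = 0.1735 bits ✓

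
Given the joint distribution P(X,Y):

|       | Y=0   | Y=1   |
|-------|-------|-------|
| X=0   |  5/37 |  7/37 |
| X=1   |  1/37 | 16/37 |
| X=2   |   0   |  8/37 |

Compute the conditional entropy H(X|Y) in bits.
1.3467 bits

H(X|Y) = H(X,Y) - H(Y)

H(X,Y) = -Σ_{x,y} P(x,y) log₂ P(x,y). Per-cell terms -P(x,y)·log₂P(x,y):
  X=0: 0.3902, 0.4545
  X=1: 0.1408, 0.5230
  X=2: 0.0000, 0.4777
  (cells with P = 0 contribute 0)
Sum of the 6 terms: H(X,Y) = 1.9862 bits

Marginal of Y (column sums):
  P(Y=0) = 5/37 + 1/37 + 0 = 6/37
  P(Y=1) = 7/37 + 16/37 + 8/37 = 31/37
H(Y) = -[(6/37)·log₂(6/37) + (31/37)·log₂(31/37)]
  = 0.4256 + 0.2139 = 0.6395 bits

H(X|Y) = H(X,Y) - H(Y) = 1.9862 - 0.6395 = 1.3467 bits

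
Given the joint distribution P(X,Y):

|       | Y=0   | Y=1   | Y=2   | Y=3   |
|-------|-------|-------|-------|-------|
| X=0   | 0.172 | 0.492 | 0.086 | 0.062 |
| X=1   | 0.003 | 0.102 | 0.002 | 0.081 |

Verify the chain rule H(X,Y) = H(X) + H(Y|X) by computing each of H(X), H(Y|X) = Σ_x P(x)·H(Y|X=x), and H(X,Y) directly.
H(X) = 0.6973 bits, H(Y|X) = 1.4688 bits, H(X,Y) = 2.1661 bits

Marginal of X (row sums):
  P(X=0) = 0.172 + 0.492 + 0.086 + 0.062 = 0.812
  P(X=1) = 0.003 + 0.102 + 0.002 + 0.081 = 0.188
H(X) = -[0.812·log₂(0.812) + 0.188·log₂(0.188)]
  = 0.24396 + 0.45330 = 0.6973 bits

H(Y|X) = Σ_x P(x)·H(Y|X=x):
  X=0: P(X=0) = 0.812, P(Y|X=0) = (43/203, 123/203, 43/406, 31/406) → H(Y|X=0) = 1.53867
  X=1: P(X=1) = 0.188, P(Y|X=1) = (3/188, 51/94, 1/94, 81/188) → H(Y|X=1) = 1.16698
H(Y|X) = 0.812·1.53867 + 0.188·1.16698 = 1.4688 bits

H(X,Y) = -Σ_{x,y} P(x,y) log₂ P(x,y). Per-cell terms -P(x,y)·log₂P(x,y):
  X=0: 0.43680, 0.50345, 0.30440, 0.24872
  X=1: 0.02514, 0.33592, 0.01793, 0.29370
Sum of the 8 terms: H(X,Y) = 2.1661 bits

Chain rule check:
  H(X) + H(Y|X) = 0.6973 + 1.4688 = 2.1661 bits
  H(X,Y) = 2.1661 bits
✓ Chain rule verified.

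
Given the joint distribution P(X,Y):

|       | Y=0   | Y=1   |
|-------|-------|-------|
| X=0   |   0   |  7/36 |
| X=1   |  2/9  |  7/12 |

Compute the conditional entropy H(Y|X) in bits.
0.6845 bits

H(Y|X) = H(X,Y) - H(X)

H(X,Y) = -Σ_{x,y} P(x,y) log₂ P(x,y). Per-cell terms -P(x,y)·log₂P(x,y):
  X=0: 0.0000, 0.4594
  X=1: 0.4822, 0.4536
  (cells with P = 0 contribute 0)
Sum of the 4 terms: H(X,Y) = 1.3952 bits

Marginal of X (row sums):
  P(X=0) = 0 + 7/36 = 7/36
  P(X=1) = 2/9 + 7/12 = 29/36
H(X) = -[(7/36)·log₂(7/36) + (29/36)·log₂(29/36)]
  = 0.4594 + 0.2513 = 0.7107 bits

H(Y|X) = H(X,Y) - H(X) = 1.3952 - 0.7107 = 0.6845 bits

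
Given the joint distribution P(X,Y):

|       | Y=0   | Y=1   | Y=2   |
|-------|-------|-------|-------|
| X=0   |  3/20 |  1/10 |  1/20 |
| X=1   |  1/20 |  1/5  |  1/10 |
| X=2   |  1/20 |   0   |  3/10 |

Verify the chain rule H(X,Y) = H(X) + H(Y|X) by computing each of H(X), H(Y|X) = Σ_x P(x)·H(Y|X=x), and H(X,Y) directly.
H(X) = 1.5813 bits, H(Y|X) = 1.1274 bits, H(X,Y) = 2.7087 bits

Marginal of X (row sums):
  P(X=0) = 3/20 + 1/10 + 1/20 = 3/10
  P(X=1) = 1/20 + 1/5 + 1/10 = 7/20
  P(X=2) = 1/20 + 0 + 3/10 = 7/20
H(X) = -[(3/10)·log₂(3/10) + (7/20)·log₂(7/20) + (7/20)·log₂(7/20)]
  = 0.5211 + 0.5301 + 0.5301 = 1.5813 bits

H(Y|X) = Σ_x P(x)·H(Y|X=x):
  X=0: P(X=0) = 3/10, P(Y|X=0) = (1/2, 1/3, 1/6) → H(Y|X=0) = 1.4591
  X=1: P(X=1) = 7/20, P(Y|X=1) = (1/7, 4/7, 2/7) → H(Y|X=1) = 1.3788
  X=2: P(X=2) = 7/20, P(Y|X=2) = (1/7, 0, 6/7) → H(Y|X=2) = 0.5917
H(Y|X) = (3/10)·1.4591 + (7/20)·1.3788 + (7/20)·0.5917 = 1.1274 bits

H(X,Y) = -Σ_{x,y} P(x,y) log₂ P(x,y). Per-cell terms -P(x,y)·log₂P(x,y):
  X=0: 0.4105, 0.3322, 0.2161
  X=1: 0.2161, 0.4644, 0.3322
  X=2: 0.2161, 0.0000, 0.5211
  (cells with P = 0 contribute 0)
Sum of the 9 terms: H(X,Y) = 2.7087 bits

Chain rule check:
  H(X) + H(Y|X) = 1.5813 + 1.1274 = 2.7087 bits
  H(X,Y) = 2.7087 bits
✓ Chain rule verified.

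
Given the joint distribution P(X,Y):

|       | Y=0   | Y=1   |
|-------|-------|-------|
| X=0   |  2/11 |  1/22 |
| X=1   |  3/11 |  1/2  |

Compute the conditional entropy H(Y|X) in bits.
0.8879 bits

H(Y|X) = H(X,Y) - H(X)

H(X,Y) = -Σ_{x,y} P(x,y) log₂ P(x,y). Per-cell terms -P(x,y)·log₂P(x,y):
  X=0: 0.4472, 0.2027
  X=1: 0.5112, 0.5000
Sum of the 4 terms: H(X,Y) = 1.6611 bits

Marginal of X (row sums):
  P(X=0) = 2/11 + 1/22 = 5/22
  P(X=1) = 3/11 + 1/2 = 17/22
H(X) = -[(5/22)·log₂(5/22) + (17/22)·log₂(17/22)]
  = 0.4858 + 0.2874 = 0.7732 bits

H(Y|X) = H(X,Y) - H(X) = 1.6611 - 0.7732 = 0.8879 bits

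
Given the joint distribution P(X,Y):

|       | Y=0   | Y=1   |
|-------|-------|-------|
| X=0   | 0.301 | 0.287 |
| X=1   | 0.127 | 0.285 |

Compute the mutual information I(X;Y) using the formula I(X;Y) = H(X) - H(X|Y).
0.0301 bits

I(X;Y) = H(X) - H(X|Y)

Marginal of X (row sums):
  P(X=0) = 0.301 + 0.287 = 0.588
  P(X=1) = 0.127 + 0.285 = 0.412
H(X) = -[0.588·log₂(0.588) + 0.412·log₂(0.412)]
  = 0.450474 + 0.527065 = 0.97754 bits

Marginal of Y (column sums):
  P(Y=0) = 0.301 + 0.127 = 0.428
  P(Y=1) = 0.287 + 0.285 = 0.572
H(X|Y) = Σ_y P(y)·H(X|Y=y):
  Y=0: P(Y=0) = 0.428, P(X|Y=0) = (301/428, 127/428) → H(X|Y=0) = 0.877256
  Y=1: P(Y=1) = 0.572, P(X|Y=1) = (287/572, 285/572) → H(X|Y=1) = 0.999991
H(X|Y) = 0.428·0.877256 + 0.572·0.999991 = 0.94746 bits

I(X;Y) = H(X) - H(X|Y) = 0.97754 - 0.94746 = 0.0301 bits

Cross-check via I(X;Y) = H(X) + H(Y) - H(X,Y): computing H(Y) from the column sums and H(X,Y) from the 4 cells in the same way gives H(Y) = 0.98499 bits and H(X,Y) = 1.93245 bits, so
I(X;Y) = 0.97754 + 0.98499 - 1.93245 = 0.0301 bits ✓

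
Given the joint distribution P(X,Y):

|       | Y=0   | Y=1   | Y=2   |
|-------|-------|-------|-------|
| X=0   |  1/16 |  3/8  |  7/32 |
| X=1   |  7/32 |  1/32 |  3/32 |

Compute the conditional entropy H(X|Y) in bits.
0.6493 bits

H(X|Y) = H(X,Y) - H(Y)

H(X,Y) = -Σ_{x,y} P(x,y) log₂ P(x,y). Per-cell terms -P(x,y)·log₂P(x,y):
  X=0: 0.250000, 0.530639, 0.479641
  X=1: 0.479641, 0.156250, 0.320160
Sum of the 6 terms: H(X,Y) = 2.21633 bits

Marginal of Y (column sums):
  P(Y=0) = 1/16 + 7/32 = 9/32
  P(Y=1) = 3/8 + 1/32 = 13/32
  P(Y=2) = 7/32 + 3/32 = 5/16
H(Y) = -[(9/32)·log₂(9/32) + (13/32)·log₂(13/32) + (5/16)·log₂(5/16)]
  = 0.514709 + 0.527946 + 0.524397 = 1.56705 bits

H(X|Y) = H(X,Y) - H(Y) = 2.21633 - 1.56705 = 0.6493 bits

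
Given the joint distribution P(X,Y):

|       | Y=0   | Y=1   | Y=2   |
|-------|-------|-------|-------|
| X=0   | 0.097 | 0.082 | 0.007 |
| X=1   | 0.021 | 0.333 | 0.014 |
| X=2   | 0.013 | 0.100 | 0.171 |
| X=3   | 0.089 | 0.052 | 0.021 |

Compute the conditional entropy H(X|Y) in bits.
1.4829 bits

H(X|Y) = H(X,Y) - H(Y)

H(X,Y) = -Σ_{x,y} P(x,y) log₂ P(x,y). Per-cell terms -P(x,y)·log₂P(x,y):
  X=0: 0.32649, 0.29588, 0.05011
  X=1: 0.11704, 0.52827, 0.08622
  X=2: 0.08145, 0.33219, 0.43570
  X=3: 0.31061, 0.22180, 0.11704
Sum of the 12 terms: H(X,Y) = 2.9028 bits

Marginal of Y (column sums):
  P(Y=0) = 0.097 + 0.021 + 0.013 + 0.089 = 0.220
  P(Y=1) = 0.082 + 0.333 + 0.100 + 0.052 = 0.567
  P(Y=2) = 0.007 + 0.014 + 0.171 + 0.021 = 0.213
H(Y) = -[0.220·log₂(0.220) + 0.567·log₂(0.567) + 0.213·log₂(0.213)]
  = 0.48057 + 0.46413 + 0.47522 = 1.4199 bits

H(X|Y) = H(X,Y) - H(Y) = 2.9028 - 1.4199 = 1.4829 bits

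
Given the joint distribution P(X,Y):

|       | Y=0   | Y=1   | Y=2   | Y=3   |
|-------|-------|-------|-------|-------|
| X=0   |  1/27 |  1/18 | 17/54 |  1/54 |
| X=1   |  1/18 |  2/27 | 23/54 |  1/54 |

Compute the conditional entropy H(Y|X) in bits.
1.1960 bits

H(Y|X) = H(X,Y) - H(X)

H(X,Y) = -Σ_{x,y} P(x,y) log₂ P(x,y). Per-cell terms -P(x,y)·log₂P(x,y):
  X=0: 0.17611, 0.23166, 0.52493, 0.10657
  X=1: 0.23166, 0.27814, 0.52445, 0.10657
Sum of the 8 terms: H(X,Y) = 2.1801 bits

Marginal of X (row sums):
  P(X=0) = 1/27 + 1/18 + 17/54 + 1/54 = 23/54
  P(X=1) = 1/18 + 2/27 + 23/54 + 1/54 = 31/54
H(X) = -[(23/54)·log₂(23/54) + (31/54)·log₂(31/54)]
  = 0.52445 + 0.45966 = 0.9841 bits

H(Y|X) = H(X,Y) - H(X) = 2.1801 - 0.9841 = 1.1960 bits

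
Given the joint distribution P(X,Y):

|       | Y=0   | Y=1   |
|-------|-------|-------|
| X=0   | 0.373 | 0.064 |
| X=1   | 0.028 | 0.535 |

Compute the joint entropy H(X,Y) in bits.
1.4117 bits

H(X,Y) = -Σ_{x,y} P(x,y) log₂ P(x,y). Per-cell terms -P(x,y)·log₂P(x,y):
  X=0: 0.5307, 0.2538
  X=1: 0.1444, 0.4828
Sum of the 4 terms: H(X,Y) = 1.4117 bits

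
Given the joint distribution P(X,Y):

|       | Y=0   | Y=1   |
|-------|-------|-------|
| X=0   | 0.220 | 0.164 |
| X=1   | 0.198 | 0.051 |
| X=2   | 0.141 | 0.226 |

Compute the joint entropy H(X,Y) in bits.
2.4733 bits

H(X,Y) = -Σ_{x,y} P(x,y) log₂ P(x,y). Per-cell terms -P(x,y)·log₂P(x,y):
  X=0: 0.48057, 0.42775
  X=1: 0.46261, 0.21896
  X=2: 0.39850, 0.48491
Sum of the 6 terms: H(X,Y) = 2.4733 bits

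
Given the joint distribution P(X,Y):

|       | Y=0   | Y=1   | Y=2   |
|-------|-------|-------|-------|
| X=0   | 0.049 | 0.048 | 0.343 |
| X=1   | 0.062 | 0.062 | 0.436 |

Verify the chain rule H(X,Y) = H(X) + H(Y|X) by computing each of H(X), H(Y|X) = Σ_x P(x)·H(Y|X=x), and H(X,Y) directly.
H(X) = 0.9896 bits, H(Y|X) = 0.9830 bits, H(X,Y) = 1.9726 bits

Marginal of X (row sums):
  P(X=0) = 0.049 + 0.048 + 0.343 = 0.440
  P(X=1) = 0.062 + 0.062 + 0.436 = 0.560
H(X) = -[0.440·log₂(0.440) + 0.560·log₂(0.560)]
  = 0.52115 + 0.46844 = 0.9896 bits

H(Y|X) = Σ_x P(x)·H(Y|X=x):
  X=0: P(X=0) = 0.440, P(Y|X=0) = (49/440, 6/55, 343/440) → H(Y|X=0) = 0.98143
  X=1: P(X=1) = 0.560, P(Y|X=1) = (31/280, 31/280, 109/140) → H(Y|X=1) = 0.98420
H(Y|X) = 0.440·0.98143 + 0.560·0.98420 = 0.9830 bits

H(X,Y) = -Σ_{x,y} P(x,y) log₂ P(x,y). Per-cell terms -P(x,y)·log₂P(x,y):
  X=0: 0.21320, 0.21028, 0.52950
  X=1: 0.24872, 0.24872, 0.52215
Sum of the 6 terms: H(X,Y) = 1.9726 bits

Chain rule check:
  H(X) + H(Y|X) = 0.9896 + 0.9830 = 1.9726 bits
  H(X,Y) = 1.9726 bits
✓ Chain rule verified.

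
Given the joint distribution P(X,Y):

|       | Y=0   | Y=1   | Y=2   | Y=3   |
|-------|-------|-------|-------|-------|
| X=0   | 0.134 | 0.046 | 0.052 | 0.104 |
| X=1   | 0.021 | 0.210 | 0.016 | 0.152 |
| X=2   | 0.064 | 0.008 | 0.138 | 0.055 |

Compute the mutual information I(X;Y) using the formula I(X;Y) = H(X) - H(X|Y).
0.3592 bits

I(X;Y) = H(X) - H(X|Y)

Marginal of X (row sums):
  P(X=0) = 0.134 + 0.046 + 0.052 + 0.104 = 0.336
  P(X=1) = 0.021 + 0.210 + 0.016 + 0.152 = 0.399
  P(X=2) = 0.064 + 0.008 + 0.138 + 0.055 = 0.265
H(X) = -[0.336·log₂(0.336) + 0.399·log₂(0.399) + 0.265·log₂(0.265)]
  = 0.5287 + 0.5289 + 0.5077 = 1.5653 bits

Marginal of Y (column sums):
  P(Y=0) = 0.134 + 0.021 + 0.064 = 0.219
  P(Y=1) = 0.046 + 0.210 + 0.008 = 0.264
  P(Y=2) = 0.052 + 0.016 + 0.138 = 0.206
  P(Y=3) = 0.104 + 0.152 + 0.055 = 0.311
H(X|Y) = Σ_y P(y)·H(X|Y=y):
  Y=0: P(Y=0) = 0.219, P(X|Y=0) = (134/219, 7/73, 64/219) → H(X|Y=0) = 1.2766
  Y=1: P(Y=1) = 0.264, P(X|Y=1) = (23/132, 35/44, 1/33) → H(X|Y=1) = 0.8547
  Y=2: P(Y=2) = 0.206, P(X|Y=2) = (26/103, 8/103, 69/103) → H(X|Y=2) = 1.1749
  Y=3: P(Y=3) = 0.311, P(X|Y=3) = (104/311, 152/311, 55/311) → H(X|Y=3) = 1.4753
H(X|Y) = 0.219·1.2766 + 0.264·0.8547 + 0.206·1.1749 + 0.311·1.4753 = 1.2061 bits

I(X;Y) = H(X) - H(X|Y) = 1.5653 - 1.2061 = 0.3592 bits

Cross-check via I(X;Y) = H(X) + H(Y) - H(X,Y): computing H(Y) from the column sums and H(X,Y) from the 12 cells in the same way gives H(Y) = 1.9806 bits and H(X,Y) = 3.1867 bits, so
I(X;Y) = 1.5653 + 1.9806 - 3.1867 = 0.3592 bits ✓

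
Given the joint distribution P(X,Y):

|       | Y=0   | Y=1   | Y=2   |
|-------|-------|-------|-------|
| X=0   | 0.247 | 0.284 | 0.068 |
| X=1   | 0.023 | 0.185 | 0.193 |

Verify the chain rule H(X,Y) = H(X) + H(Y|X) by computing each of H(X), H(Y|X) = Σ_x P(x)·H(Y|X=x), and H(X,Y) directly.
H(X) = 0.9715 bits, H(Y|X) = 1.3398 bits, H(X,Y) = 2.3114 bits

Marginal of X (row sums):
  P(X=0) = 0.247 + 0.284 + 0.068 = 0.599
  P(X=1) = 0.023 + 0.185 + 0.193 = 0.401
H(X) = -[0.599·log₂(0.599) + 0.401·log₂(0.401)]
  = 0.44288 + 0.52865 = 0.9715 bits

H(Y|X) = Σ_x P(x)·H(Y|X=x):
  X=0: P(X=0) = 0.599, P(Y|X=0) = (247/599, 284/599, 68/599) → H(Y|X=0) = 1.39382
  X=1: P(X=1) = 0.401, P(Y|X=1) = (23/401, 185/401, 193/401) → H(Y|X=1) = 1.25920
H(Y|X) = 0.599·1.39382 + 0.401·1.25920 = 1.3398 bits

H(X,Y) = -Σ_{x,y} P(x,y) log₂ P(x,y). Per-cell terms -P(x,y)·log₂P(x,y):
  X=0: 0.49830, 0.51575, 0.26373
  X=1: 0.12517, 0.45036, 0.45805
Sum of the 6 terms: H(X,Y) = 2.3114 bits

Chain rule check:
  H(X) + H(Y|X) = 0.9715 + 1.3398 = 2.3113 bits
  H(X,Y) = 2.3114 bits
✓ Chain rule verified (Δ = 0.0001 is 4-dp rounding noise: each of the three values was rounded independently).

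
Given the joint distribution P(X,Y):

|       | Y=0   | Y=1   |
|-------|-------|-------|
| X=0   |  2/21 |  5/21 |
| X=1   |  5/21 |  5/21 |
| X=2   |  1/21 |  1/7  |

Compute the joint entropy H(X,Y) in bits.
2.4121 bits

H(X,Y) = -Σ_{x,y} P(x,y) log₂ P(x,y). Per-cell terms -P(x,y)·log₂P(x,y):
  X=0: 0.3231, 0.4929
  X=1: 0.4929, 0.4929
  X=2: 0.2092, 0.4011
Sum of the 6 terms: H(X,Y) = 2.4121 bits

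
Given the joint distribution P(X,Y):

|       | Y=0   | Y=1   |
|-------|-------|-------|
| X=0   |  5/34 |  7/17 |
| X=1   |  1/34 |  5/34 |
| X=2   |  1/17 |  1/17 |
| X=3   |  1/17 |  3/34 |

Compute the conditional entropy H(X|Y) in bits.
1.6465 bits

H(X|Y) = H(X,Y) - H(Y)

H(X,Y) = -Σ_{x,y} P(x,y) log₂ P(x,y). Per-cell terms -P(x,y)·log₂P(x,y):
  X=0: 0.40670, 0.52710
  X=1: 0.14963, 0.40670
  X=2: 0.24044, 0.24044
  X=3: 0.24044, 0.30904
Sum of the 8 terms: H(X,Y) = 2.5205 bits

Marginal of Y (column sums):
  P(Y=0) = 5/34 + 1/34 + 1/17 + 1/17 = 5/17
  P(Y=1) = 7/17 + 5/34 + 1/17 + 3/34 = 12/17
H(Y) = -[(5/17)·log₂(5/17) + (12/17)·log₂(12/17)]
  = 0.51927 + 0.35471 = 0.8740 bits

H(X|Y) = H(X,Y) - H(Y) = 2.5205 - 0.8740 = 1.6465 bits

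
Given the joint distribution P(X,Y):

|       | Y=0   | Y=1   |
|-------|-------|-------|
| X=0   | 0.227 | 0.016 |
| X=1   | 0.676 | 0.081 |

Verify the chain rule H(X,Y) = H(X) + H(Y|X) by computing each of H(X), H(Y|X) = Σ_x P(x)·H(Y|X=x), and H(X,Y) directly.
H(X) = 0.8000 bits, H(Y|X) = 0.4566 bits, H(X,Y) = 1.2566 bits

Marginal of X (row sums):
  P(X=0) = 0.227 + 0.016 = 0.243
  P(X=1) = 0.676 + 0.081 = 0.757
H(X) = -[0.243·log₂(0.243) + 0.757·log₂(0.757)]
  = 0.49596 + 0.30404 = 0.8000 bits

H(Y|X) = Σ_x P(x)·H(Y|X=x):
  X=0: P(X=0) = 0.243, P(Y|X=0) = (227/243, 16/243) → H(Y|X=0) = 0.35022
  X=1: P(X=1) = 0.757, P(Y|X=1) = (676/757, 81/757) → H(Y|X=1) = 0.49080
H(Y|X) = 0.243·0.35022 + 0.757·0.49080 = 0.4566 bits

H(X,Y) = -Σ_{x,y} P(x,y) log₂ P(x,y). Per-cell terms -P(x,y)·log₂P(x,y):
  X=0: 0.48561, 0.09545
  X=1: 0.38188, 0.29370
Sum of the 4 terms: H(X,Y) = 1.2566 bits

Chain rule check:
  H(X) + H(Y|X) = 0.8000 + 0.4566 = 1.2566 bits
  H(X,Y) = 1.2566 bits
✓ Chain rule verified.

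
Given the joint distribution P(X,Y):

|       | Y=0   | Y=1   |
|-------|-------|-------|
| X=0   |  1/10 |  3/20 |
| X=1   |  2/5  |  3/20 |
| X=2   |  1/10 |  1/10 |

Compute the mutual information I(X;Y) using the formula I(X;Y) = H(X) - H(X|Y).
0.0633 bits

I(X;Y) = H(X) - H(X|Y)

Marginal of X (row sums):
  P(X=0) = 1/10 + 3/20 = 1/4
  P(X=1) = 2/5 + 3/20 = 11/20
  P(X=2) = 1/10 + 1/10 = 1/5
H(X) = -[(1/4)·log₂(1/4) + (11/20)·log₂(11/20) + (1/5)·log₂(1/5)]
  = 0.50000 + 0.47437 + 0.46439 = 1.43876 bits

Marginal of Y (column sums):
  P(Y=0) = 1/10 + 2/5 + 1/10 = 3/5
  P(Y=1) = 3/20 + 3/20 + 1/10 = 2/5
H(X|Y) = Σ_y P(y)·H(X|Y=y):
  Y=0: P(Y=0) = 3/5, P(X|Y=0) = (1/6, 2/3, 1/6) → H(X|Y=0) = 1.25163
  Y=1: P(Y=1) = 2/5, P(X|Y=1) = (3/8, 3/8, 1/4) → H(X|Y=1) = 1.56128
H(X|Y) = (3/5)·1.25163 + (2/5)·1.56128 = 1.37549 bits

I(X;Y) = H(X) - H(X|Y) = 1.43876 - 1.37549 = 0.0633 bits

Cross-check via I(X;Y) = H(X) + H(Y) - H(X,Y): computing H(Y) from the column sums and H(X,Y) from the 6 cells in the same way gives H(Y) = 0.97095 bits and H(X,Y) = 2.34644 bits, so
I(X;Y) = 1.43876 + 0.97095 - 2.34644 = 0.0633 bits ✓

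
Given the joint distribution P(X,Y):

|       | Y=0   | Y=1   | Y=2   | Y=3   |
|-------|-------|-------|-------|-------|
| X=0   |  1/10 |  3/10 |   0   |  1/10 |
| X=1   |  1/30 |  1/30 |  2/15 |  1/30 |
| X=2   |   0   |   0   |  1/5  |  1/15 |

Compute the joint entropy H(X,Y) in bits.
2.7886 bits

H(X,Y) = -Σ_{x,y} P(x,y) log₂ P(x,y). Per-cell terms -P(x,y)·log₂P(x,y):
  X=0: 0.33219, 0.52109, 0.00000, 0.33219
  X=1: 0.16356, 0.16356, 0.38759, 0.16356
  X=2: 0.00000, 0.00000, 0.46439, 0.26046
  (cells with P = 0 contribute 0)
Sum of the 12 terms: H(X,Y) = 2.7886 bits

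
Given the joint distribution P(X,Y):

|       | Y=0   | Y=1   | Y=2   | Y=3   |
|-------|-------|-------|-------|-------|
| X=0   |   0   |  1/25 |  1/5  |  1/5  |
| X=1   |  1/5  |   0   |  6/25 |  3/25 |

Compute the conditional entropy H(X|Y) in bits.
0.7428 bits

H(X|Y) = H(X,Y) - H(Y)

H(X,Y) = -Σ_{x,y} P(x,y) log₂ P(x,y). Per-cell terms -P(x,y)·log₂P(x,y):
  X=0: 0.00000, 0.18575, 0.46439, 0.46439
  X=1: 0.46439, 0.00000, 0.49413, 0.36707
  (cells with P = 0 contribute 0)
Sum of the 8 terms: H(X,Y) = 2.4401 bits

Marginal of Y (column sums):
  P(Y=0) = 0 + 1/5 = 1/5
  P(Y=1) = 1/25 + 0 = 1/25
  P(Y=2) = 1/5 + 6/25 = 11/25
  P(Y=3) = 1/5 + 3/25 = 8/25
H(Y) = -[(1/5)·log₂(1/5) + (1/25)·log₂(1/25) + (11/25)·log₂(11/25) + (8/25)·log₂(8/25)]
  = 0.46439 + 0.18575 + 0.52115 + 0.52603 = 1.6973 bits

H(X|Y) = H(X,Y) - H(Y) = 2.4401 - 1.6973 = 0.7428 bits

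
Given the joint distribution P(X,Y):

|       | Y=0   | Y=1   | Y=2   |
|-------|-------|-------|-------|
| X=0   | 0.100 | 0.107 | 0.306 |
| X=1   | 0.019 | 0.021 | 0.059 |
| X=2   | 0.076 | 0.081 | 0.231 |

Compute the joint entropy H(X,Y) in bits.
2.7312 bits

H(X,Y) = -Σ_{x,y} P(x,y) log₂ P(x,y). Per-cell terms -P(x,y)·log₂P(x,y):
  X=0: 0.332193, 0.345002, 0.522769
  X=1: 0.108639, 0.117043, 0.240905
  X=2: 0.282557, 0.293701, 0.488342
Sum of the 9 terms: H(X,Y) = 2.7312 bits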